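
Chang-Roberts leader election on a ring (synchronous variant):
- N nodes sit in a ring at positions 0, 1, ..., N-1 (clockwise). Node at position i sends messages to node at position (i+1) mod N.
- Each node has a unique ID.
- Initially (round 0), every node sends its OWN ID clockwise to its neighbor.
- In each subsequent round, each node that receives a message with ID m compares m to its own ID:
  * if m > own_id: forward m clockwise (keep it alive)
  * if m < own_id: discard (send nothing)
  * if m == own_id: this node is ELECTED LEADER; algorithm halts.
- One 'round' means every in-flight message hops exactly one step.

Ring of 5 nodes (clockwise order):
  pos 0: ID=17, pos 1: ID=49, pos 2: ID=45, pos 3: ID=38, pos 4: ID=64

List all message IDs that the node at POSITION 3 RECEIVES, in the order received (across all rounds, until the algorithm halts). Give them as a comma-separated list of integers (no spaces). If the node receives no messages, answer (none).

Round 1: pos1(id49) recv 17: drop; pos2(id45) recv 49: fwd; pos3(id38) recv 45: fwd; pos4(id64) recv 38: drop; pos0(id17) recv 64: fwd
Round 2: pos3(id38) recv 49: fwd; pos4(id64) recv 45: drop; pos1(id49) recv 64: fwd
Round 3: pos4(id64) recv 49: drop; pos2(id45) recv 64: fwd
Round 4: pos3(id38) recv 64: fwd
Round 5: pos4(id64) recv 64: ELECTED

Answer: 45,49,64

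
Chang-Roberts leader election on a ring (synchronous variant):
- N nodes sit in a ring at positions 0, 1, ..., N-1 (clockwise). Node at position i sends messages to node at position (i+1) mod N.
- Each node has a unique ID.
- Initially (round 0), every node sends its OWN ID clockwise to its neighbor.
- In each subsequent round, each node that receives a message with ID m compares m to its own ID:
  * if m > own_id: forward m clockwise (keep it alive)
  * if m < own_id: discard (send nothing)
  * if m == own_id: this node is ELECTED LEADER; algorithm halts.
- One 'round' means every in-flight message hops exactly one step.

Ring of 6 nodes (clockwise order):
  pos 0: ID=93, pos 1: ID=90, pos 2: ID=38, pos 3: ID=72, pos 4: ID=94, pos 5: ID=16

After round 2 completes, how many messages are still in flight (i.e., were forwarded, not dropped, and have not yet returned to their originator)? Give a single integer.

Answer: 3

Derivation:
Round 1: pos1(id90) recv 93: fwd; pos2(id38) recv 90: fwd; pos3(id72) recv 38: drop; pos4(id94) recv 72: drop; pos5(id16) recv 94: fwd; pos0(id93) recv 16: drop
Round 2: pos2(id38) recv 93: fwd; pos3(id72) recv 90: fwd; pos0(id93) recv 94: fwd
After round 2: 3 messages still in flight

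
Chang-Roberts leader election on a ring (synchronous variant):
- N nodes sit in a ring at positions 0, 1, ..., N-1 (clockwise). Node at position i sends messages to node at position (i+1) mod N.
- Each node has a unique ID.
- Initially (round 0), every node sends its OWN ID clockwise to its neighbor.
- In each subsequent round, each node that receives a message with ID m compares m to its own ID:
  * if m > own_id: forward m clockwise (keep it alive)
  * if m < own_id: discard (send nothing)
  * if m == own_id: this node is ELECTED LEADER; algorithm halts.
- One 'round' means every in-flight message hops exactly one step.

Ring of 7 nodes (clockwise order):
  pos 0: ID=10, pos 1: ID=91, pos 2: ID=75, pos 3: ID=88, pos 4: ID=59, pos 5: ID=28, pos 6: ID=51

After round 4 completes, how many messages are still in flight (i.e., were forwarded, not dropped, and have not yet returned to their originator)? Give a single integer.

Answer: 2

Derivation:
Round 1: pos1(id91) recv 10: drop; pos2(id75) recv 91: fwd; pos3(id88) recv 75: drop; pos4(id59) recv 88: fwd; pos5(id28) recv 59: fwd; pos6(id51) recv 28: drop; pos0(id10) recv 51: fwd
Round 2: pos3(id88) recv 91: fwd; pos5(id28) recv 88: fwd; pos6(id51) recv 59: fwd; pos1(id91) recv 51: drop
Round 3: pos4(id59) recv 91: fwd; pos6(id51) recv 88: fwd; pos0(id10) recv 59: fwd
Round 4: pos5(id28) recv 91: fwd; pos0(id10) recv 88: fwd; pos1(id91) recv 59: drop
After round 4: 2 messages still in flight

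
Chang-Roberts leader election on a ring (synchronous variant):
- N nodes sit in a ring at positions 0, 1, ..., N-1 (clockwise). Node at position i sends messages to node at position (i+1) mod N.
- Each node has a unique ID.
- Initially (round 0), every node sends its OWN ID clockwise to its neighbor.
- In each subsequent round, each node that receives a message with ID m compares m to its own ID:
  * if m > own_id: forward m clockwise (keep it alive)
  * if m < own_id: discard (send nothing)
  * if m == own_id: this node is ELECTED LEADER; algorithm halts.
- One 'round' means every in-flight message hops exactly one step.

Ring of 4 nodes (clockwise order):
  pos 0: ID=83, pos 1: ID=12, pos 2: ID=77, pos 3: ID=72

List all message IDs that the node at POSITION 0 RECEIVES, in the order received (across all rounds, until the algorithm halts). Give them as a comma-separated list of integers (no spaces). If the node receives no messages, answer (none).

Round 1: pos1(id12) recv 83: fwd; pos2(id77) recv 12: drop; pos3(id72) recv 77: fwd; pos0(id83) recv 72: drop
Round 2: pos2(id77) recv 83: fwd; pos0(id83) recv 77: drop
Round 3: pos3(id72) recv 83: fwd
Round 4: pos0(id83) recv 83: ELECTED

Answer: 72,77,83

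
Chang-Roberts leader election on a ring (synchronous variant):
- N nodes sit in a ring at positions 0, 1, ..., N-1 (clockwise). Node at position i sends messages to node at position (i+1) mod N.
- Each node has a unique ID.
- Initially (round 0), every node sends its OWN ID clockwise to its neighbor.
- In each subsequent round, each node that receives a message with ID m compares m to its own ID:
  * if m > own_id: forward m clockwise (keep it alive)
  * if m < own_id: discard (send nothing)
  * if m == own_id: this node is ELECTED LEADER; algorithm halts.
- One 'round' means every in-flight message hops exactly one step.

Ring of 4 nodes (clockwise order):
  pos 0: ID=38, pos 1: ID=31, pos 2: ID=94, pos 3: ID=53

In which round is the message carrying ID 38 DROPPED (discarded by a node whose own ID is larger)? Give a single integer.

Answer: 2

Derivation:
Round 1: pos1(id31) recv 38: fwd; pos2(id94) recv 31: drop; pos3(id53) recv 94: fwd; pos0(id38) recv 53: fwd
Round 2: pos2(id94) recv 38: drop; pos0(id38) recv 94: fwd; pos1(id31) recv 53: fwd
Round 3: pos1(id31) recv 94: fwd; pos2(id94) recv 53: drop
Round 4: pos2(id94) recv 94: ELECTED
Message ID 38 originates at pos 0; dropped at pos 2 in round 2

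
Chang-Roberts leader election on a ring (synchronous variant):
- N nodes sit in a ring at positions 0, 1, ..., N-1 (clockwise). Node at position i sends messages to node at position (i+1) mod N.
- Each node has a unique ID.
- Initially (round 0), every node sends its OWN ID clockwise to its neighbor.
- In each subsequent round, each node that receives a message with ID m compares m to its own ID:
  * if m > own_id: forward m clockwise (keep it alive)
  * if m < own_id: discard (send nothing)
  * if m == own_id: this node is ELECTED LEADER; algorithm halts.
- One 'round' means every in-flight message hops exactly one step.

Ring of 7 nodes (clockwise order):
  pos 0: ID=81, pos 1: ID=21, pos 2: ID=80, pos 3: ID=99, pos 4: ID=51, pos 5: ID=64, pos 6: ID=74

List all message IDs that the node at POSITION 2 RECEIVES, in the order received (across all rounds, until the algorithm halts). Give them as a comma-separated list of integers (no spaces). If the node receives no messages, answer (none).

Round 1: pos1(id21) recv 81: fwd; pos2(id80) recv 21: drop; pos3(id99) recv 80: drop; pos4(id51) recv 99: fwd; pos5(id64) recv 51: drop; pos6(id74) recv 64: drop; pos0(id81) recv 74: drop
Round 2: pos2(id80) recv 81: fwd; pos5(id64) recv 99: fwd
Round 3: pos3(id99) recv 81: drop; pos6(id74) recv 99: fwd
Round 4: pos0(id81) recv 99: fwd
Round 5: pos1(id21) recv 99: fwd
Round 6: pos2(id80) recv 99: fwd
Round 7: pos3(id99) recv 99: ELECTED

Answer: 21,81,99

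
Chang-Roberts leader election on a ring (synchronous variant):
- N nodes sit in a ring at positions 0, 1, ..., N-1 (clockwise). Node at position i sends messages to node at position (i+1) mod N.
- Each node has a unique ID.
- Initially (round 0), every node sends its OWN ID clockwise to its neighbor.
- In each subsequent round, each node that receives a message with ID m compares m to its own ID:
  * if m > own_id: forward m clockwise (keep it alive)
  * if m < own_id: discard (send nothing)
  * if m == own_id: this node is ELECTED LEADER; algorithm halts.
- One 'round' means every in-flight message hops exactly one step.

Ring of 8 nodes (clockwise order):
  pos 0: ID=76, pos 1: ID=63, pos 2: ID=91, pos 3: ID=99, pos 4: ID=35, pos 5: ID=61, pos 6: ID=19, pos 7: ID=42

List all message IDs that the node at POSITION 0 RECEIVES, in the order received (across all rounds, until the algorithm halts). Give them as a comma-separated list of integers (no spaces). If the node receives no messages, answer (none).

Round 1: pos1(id63) recv 76: fwd; pos2(id91) recv 63: drop; pos3(id99) recv 91: drop; pos4(id35) recv 99: fwd; pos5(id61) recv 35: drop; pos6(id19) recv 61: fwd; pos7(id42) recv 19: drop; pos0(id76) recv 42: drop
Round 2: pos2(id91) recv 76: drop; pos5(id61) recv 99: fwd; pos7(id42) recv 61: fwd
Round 3: pos6(id19) recv 99: fwd; pos0(id76) recv 61: drop
Round 4: pos7(id42) recv 99: fwd
Round 5: pos0(id76) recv 99: fwd
Round 6: pos1(id63) recv 99: fwd
Round 7: pos2(id91) recv 99: fwd
Round 8: pos3(id99) recv 99: ELECTED

Answer: 42,61,99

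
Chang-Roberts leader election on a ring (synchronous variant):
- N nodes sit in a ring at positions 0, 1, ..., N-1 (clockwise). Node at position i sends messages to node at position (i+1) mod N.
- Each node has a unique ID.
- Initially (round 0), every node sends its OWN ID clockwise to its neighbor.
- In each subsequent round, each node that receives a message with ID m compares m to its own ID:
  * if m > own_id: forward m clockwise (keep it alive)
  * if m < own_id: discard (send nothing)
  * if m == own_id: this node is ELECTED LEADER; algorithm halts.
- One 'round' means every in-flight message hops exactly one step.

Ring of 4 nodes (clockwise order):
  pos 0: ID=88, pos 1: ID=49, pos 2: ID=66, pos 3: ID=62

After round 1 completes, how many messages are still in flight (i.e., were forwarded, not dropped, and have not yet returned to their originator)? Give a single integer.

Answer: 2

Derivation:
Round 1: pos1(id49) recv 88: fwd; pos2(id66) recv 49: drop; pos3(id62) recv 66: fwd; pos0(id88) recv 62: drop
After round 1: 2 messages still in flight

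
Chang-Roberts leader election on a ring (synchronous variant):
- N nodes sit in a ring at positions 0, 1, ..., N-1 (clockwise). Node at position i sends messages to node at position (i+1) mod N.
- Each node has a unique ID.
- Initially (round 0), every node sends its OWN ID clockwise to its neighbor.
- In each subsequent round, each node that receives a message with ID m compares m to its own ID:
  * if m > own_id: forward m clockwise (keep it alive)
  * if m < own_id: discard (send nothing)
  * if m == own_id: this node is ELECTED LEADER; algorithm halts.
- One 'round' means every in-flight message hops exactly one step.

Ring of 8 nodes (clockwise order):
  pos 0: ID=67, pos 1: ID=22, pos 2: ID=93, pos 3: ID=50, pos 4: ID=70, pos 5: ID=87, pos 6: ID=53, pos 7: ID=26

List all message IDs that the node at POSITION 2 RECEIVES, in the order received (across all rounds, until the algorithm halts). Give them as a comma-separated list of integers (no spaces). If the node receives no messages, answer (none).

Answer: 22,67,87,93

Derivation:
Round 1: pos1(id22) recv 67: fwd; pos2(id93) recv 22: drop; pos3(id50) recv 93: fwd; pos4(id70) recv 50: drop; pos5(id87) recv 70: drop; pos6(id53) recv 87: fwd; pos7(id26) recv 53: fwd; pos0(id67) recv 26: drop
Round 2: pos2(id93) recv 67: drop; pos4(id70) recv 93: fwd; pos7(id26) recv 87: fwd; pos0(id67) recv 53: drop
Round 3: pos5(id87) recv 93: fwd; pos0(id67) recv 87: fwd
Round 4: pos6(id53) recv 93: fwd; pos1(id22) recv 87: fwd
Round 5: pos7(id26) recv 93: fwd; pos2(id93) recv 87: drop
Round 6: pos0(id67) recv 93: fwd
Round 7: pos1(id22) recv 93: fwd
Round 8: pos2(id93) recv 93: ELECTED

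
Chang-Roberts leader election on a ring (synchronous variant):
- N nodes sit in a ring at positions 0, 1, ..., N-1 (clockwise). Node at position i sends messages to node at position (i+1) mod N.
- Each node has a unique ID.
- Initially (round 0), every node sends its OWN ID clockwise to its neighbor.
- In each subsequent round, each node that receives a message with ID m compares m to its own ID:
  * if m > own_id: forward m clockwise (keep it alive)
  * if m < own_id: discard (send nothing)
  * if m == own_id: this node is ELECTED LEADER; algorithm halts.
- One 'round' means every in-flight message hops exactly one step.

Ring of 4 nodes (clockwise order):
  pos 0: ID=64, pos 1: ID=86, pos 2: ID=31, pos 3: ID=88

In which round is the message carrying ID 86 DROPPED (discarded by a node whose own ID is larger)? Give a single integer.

Round 1: pos1(id86) recv 64: drop; pos2(id31) recv 86: fwd; pos3(id88) recv 31: drop; pos0(id64) recv 88: fwd
Round 2: pos3(id88) recv 86: drop; pos1(id86) recv 88: fwd
Round 3: pos2(id31) recv 88: fwd
Round 4: pos3(id88) recv 88: ELECTED
Message ID 86 originates at pos 1; dropped at pos 3 in round 2

Answer: 2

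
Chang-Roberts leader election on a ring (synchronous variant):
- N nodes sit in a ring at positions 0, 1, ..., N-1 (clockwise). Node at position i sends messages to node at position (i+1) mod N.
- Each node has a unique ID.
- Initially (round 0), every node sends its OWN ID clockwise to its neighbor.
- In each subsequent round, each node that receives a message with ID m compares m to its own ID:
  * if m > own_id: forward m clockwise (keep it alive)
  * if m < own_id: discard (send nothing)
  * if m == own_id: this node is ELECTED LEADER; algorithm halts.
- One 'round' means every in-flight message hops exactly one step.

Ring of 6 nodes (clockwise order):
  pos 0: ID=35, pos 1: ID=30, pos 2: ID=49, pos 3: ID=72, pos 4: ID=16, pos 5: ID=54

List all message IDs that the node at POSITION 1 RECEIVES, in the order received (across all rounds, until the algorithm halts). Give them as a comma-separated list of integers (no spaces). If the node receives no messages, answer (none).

Round 1: pos1(id30) recv 35: fwd; pos2(id49) recv 30: drop; pos3(id72) recv 49: drop; pos4(id16) recv 72: fwd; pos5(id54) recv 16: drop; pos0(id35) recv 54: fwd
Round 2: pos2(id49) recv 35: drop; pos5(id54) recv 72: fwd; pos1(id30) recv 54: fwd
Round 3: pos0(id35) recv 72: fwd; pos2(id49) recv 54: fwd
Round 4: pos1(id30) recv 72: fwd; pos3(id72) recv 54: drop
Round 5: pos2(id49) recv 72: fwd
Round 6: pos3(id72) recv 72: ELECTED

Answer: 35,54,72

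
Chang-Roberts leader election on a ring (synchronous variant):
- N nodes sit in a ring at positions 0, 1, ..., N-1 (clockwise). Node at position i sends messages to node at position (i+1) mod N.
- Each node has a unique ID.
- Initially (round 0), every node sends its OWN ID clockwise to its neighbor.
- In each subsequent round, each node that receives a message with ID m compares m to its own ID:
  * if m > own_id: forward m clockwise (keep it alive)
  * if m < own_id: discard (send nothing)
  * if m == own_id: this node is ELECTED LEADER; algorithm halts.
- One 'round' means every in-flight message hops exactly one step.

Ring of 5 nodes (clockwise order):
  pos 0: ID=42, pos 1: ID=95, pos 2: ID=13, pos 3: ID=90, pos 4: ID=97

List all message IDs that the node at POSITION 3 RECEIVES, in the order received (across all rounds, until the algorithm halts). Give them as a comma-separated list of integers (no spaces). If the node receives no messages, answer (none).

Round 1: pos1(id95) recv 42: drop; pos2(id13) recv 95: fwd; pos3(id90) recv 13: drop; pos4(id97) recv 90: drop; pos0(id42) recv 97: fwd
Round 2: pos3(id90) recv 95: fwd; pos1(id95) recv 97: fwd
Round 3: pos4(id97) recv 95: drop; pos2(id13) recv 97: fwd
Round 4: pos3(id90) recv 97: fwd
Round 5: pos4(id97) recv 97: ELECTED

Answer: 13,95,97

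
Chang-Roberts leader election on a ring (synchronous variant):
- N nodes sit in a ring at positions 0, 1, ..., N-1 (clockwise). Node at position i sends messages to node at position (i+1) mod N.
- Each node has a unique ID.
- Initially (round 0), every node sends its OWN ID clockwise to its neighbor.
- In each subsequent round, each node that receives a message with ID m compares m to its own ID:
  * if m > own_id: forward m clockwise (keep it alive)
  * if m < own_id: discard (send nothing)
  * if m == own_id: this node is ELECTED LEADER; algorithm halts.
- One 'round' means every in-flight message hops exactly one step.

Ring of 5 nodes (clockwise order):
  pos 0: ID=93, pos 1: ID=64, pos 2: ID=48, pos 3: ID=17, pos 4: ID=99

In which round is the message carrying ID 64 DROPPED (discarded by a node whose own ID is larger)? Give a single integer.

Answer: 3

Derivation:
Round 1: pos1(id64) recv 93: fwd; pos2(id48) recv 64: fwd; pos3(id17) recv 48: fwd; pos4(id99) recv 17: drop; pos0(id93) recv 99: fwd
Round 2: pos2(id48) recv 93: fwd; pos3(id17) recv 64: fwd; pos4(id99) recv 48: drop; pos1(id64) recv 99: fwd
Round 3: pos3(id17) recv 93: fwd; pos4(id99) recv 64: drop; pos2(id48) recv 99: fwd
Round 4: pos4(id99) recv 93: drop; pos3(id17) recv 99: fwd
Round 5: pos4(id99) recv 99: ELECTED
Message ID 64 originates at pos 1; dropped at pos 4 in round 3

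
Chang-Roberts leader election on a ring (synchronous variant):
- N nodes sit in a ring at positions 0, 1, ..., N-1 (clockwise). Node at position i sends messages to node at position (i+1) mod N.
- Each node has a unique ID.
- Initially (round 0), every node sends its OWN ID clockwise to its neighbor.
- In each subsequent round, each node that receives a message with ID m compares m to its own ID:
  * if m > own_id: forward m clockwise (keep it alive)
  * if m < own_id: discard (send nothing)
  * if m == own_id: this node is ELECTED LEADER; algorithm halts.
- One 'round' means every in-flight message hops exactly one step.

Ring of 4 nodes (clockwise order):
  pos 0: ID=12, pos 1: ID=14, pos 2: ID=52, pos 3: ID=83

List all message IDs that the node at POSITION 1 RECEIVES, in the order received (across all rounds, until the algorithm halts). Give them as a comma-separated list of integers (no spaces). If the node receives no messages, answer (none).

Answer: 12,83

Derivation:
Round 1: pos1(id14) recv 12: drop; pos2(id52) recv 14: drop; pos3(id83) recv 52: drop; pos0(id12) recv 83: fwd
Round 2: pos1(id14) recv 83: fwd
Round 3: pos2(id52) recv 83: fwd
Round 4: pos3(id83) recv 83: ELECTED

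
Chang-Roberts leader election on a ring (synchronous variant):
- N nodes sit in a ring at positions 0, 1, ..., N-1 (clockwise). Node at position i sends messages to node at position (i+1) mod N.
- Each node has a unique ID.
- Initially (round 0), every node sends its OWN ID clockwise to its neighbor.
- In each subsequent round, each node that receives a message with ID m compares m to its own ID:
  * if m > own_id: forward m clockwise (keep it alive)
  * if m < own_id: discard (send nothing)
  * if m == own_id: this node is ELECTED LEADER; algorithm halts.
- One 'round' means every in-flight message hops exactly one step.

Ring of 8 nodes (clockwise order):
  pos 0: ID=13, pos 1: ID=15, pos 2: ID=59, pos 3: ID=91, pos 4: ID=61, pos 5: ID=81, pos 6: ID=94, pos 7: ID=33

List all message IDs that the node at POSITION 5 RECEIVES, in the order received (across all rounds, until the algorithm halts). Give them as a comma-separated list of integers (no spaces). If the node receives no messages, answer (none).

Answer: 61,91,94

Derivation:
Round 1: pos1(id15) recv 13: drop; pos2(id59) recv 15: drop; pos3(id91) recv 59: drop; pos4(id61) recv 91: fwd; pos5(id81) recv 61: drop; pos6(id94) recv 81: drop; pos7(id33) recv 94: fwd; pos0(id13) recv 33: fwd
Round 2: pos5(id81) recv 91: fwd; pos0(id13) recv 94: fwd; pos1(id15) recv 33: fwd
Round 3: pos6(id94) recv 91: drop; pos1(id15) recv 94: fwd; pos2(id59) recv 33: drop
Round 4: pos2(id59) recv 94: fwd
Round 5: pos3(id91) recv 94: fwd
Round 6: pos4(id61) recv 94: fwd
Round 7: pos5(id81) recv 94: fwd
Round 8: pos6(id94) recv 94: ELECTED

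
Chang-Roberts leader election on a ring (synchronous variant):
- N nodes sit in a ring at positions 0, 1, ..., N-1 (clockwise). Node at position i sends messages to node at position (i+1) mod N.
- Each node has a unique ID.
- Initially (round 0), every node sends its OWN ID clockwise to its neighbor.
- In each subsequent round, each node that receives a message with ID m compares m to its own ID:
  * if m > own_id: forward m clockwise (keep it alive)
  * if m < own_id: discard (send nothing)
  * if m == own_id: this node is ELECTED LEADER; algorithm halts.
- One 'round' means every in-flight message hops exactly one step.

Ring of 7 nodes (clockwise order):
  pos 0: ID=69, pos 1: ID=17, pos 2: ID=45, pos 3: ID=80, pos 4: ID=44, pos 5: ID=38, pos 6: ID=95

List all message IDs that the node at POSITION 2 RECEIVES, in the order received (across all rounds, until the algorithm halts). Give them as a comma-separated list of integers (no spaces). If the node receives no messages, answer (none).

Answer: 17,69,95

Derivation:
Round 1: pos1(id17) recv 69: fwd; pos2(id45) recv 17: drop; pos3(id80) recv 45: drop; pos4(id44) recv 80: fwd; pos5(id38) recv 44: fwd; pos6(id95) recv 38: drop; pos0(id69) recv 95: fwd
Round 2: pos2(id45) recv 69: fwd; pos5(id38) recv 80: fwd; pos6(id95) recv 44: drop; pos1(id17) recv 95: fwd
Round 3: pos3(id80) recv 69: drop; pos6(id95) recv 80: drop; pos2(id45) recv 95: fwd
Round 4: pos3(id80) recv 95: fwd
Round 5: pos4(id44) recv 95: fwd
Round 6: pos5(id38) recv 95: fwd
Round 7: pos6(id95) recv 95: ELECTED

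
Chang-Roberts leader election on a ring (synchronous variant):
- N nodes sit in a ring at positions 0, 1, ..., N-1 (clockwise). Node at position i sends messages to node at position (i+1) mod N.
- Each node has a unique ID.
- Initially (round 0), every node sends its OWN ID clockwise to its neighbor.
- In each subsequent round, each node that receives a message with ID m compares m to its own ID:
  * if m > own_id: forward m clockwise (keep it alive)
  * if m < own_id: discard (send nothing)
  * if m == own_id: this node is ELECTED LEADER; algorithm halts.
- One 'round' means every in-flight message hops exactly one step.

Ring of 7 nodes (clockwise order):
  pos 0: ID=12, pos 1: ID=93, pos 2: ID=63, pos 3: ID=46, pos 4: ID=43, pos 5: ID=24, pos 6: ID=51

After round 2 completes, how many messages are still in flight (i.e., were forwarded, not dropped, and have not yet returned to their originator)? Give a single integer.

Round 1: pos1(id93) recv 12: drop; pos2(id63) recv 93: fwd; pos3(id46) recv 63: fwd; pos4(id43) recv 46: fwd; pos5(id24) recv 43: fwd; pos6(id51) recv 24: drop; pos0(id12) recv 51: fwd
Round 2: pos3(id46) recv 93: fwd; pos4(id43) recv 63: fwd; pos5(id24) recv 46: fwd; pos6(id51) recv 43: drop; pos1(id93) recv 51: drop
After round 2: 3 messages still in flight

Answer: 3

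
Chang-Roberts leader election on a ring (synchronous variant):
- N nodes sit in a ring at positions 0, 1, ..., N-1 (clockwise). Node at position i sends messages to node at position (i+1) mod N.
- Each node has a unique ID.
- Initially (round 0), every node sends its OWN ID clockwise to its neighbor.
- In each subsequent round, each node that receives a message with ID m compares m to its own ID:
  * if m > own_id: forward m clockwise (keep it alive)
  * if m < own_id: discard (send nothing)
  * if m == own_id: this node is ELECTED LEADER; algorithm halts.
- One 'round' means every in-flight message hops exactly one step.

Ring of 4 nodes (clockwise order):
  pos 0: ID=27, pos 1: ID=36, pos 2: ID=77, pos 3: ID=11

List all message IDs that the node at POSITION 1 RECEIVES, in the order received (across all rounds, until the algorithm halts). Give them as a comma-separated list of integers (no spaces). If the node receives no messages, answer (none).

Round 1: pos1(id36) recv 27: drop; pos2(id77) recv 36: drop; pos3(id11) recv 77: fwd; pos0(id27) recv 11: drop
Round 2: pos0(id27) recv 77: fwd
Round 3: pos1(id36) recv 77: fwd
Round 4: pos2(id77) recv 77: ELECTED

Answer: 27,77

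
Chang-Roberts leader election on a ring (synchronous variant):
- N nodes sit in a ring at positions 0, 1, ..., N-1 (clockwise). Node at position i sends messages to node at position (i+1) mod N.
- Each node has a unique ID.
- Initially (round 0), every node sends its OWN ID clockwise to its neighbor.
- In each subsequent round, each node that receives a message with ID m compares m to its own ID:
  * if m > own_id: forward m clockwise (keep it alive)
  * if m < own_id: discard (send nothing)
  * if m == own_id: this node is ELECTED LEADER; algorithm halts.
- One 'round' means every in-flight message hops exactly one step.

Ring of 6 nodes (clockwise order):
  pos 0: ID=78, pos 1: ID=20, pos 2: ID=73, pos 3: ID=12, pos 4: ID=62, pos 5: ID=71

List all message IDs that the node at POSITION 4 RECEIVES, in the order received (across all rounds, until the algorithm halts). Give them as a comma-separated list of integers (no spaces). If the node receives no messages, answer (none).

Round 1: pos1(id20) recv 78: fwd; pos2(id73) recv 20: drop; pos3(id12) recv 73: fwd; pos4(id62) recv 12: drop; pos5(id71) recv 62: drop; pos0(id78) recv 71: drop
Round 2: pos2(id73) recv 78: fwd; pos4(id62) recv 73: fwd
Round 3: pos3(id12) recv 78: fwd; pos5(id71) recv 73: fwd
Round 4: pos4(id62) recv 78: fwd; pos0(id78) recv 73: drop
Round 5: pos5(id71) recv 78: fwd
Round 6: pos0(id78) recv 78: ELECTED

Answer: 12,73,78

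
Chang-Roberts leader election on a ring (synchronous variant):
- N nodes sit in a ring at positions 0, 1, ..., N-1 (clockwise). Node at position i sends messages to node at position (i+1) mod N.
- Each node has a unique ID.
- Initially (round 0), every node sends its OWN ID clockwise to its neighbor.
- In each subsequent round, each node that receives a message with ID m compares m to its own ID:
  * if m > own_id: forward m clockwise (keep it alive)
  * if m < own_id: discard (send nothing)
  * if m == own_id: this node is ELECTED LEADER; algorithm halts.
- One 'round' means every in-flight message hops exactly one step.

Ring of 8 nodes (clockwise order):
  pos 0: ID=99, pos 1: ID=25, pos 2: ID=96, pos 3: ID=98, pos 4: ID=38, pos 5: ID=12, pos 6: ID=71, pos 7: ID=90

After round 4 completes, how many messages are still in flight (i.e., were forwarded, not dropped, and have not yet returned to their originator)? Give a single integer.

Answer: 2

Derivation:
Round 1: pos1(id25) recv 99: fwd; pos2(id96) recv 25: drop; pos3(id98) recv 96: drop; pos4(id38) recv 98: fwd; pos5(id12) recv 38: fwd; pos6(id71) recv 12: drop; pos7(id90) recv 71: drop; pos0(id99) recv 90: drop
Round 2: pos2(id96) recv 99: fwd; pos5(id12) recv 98: fwd; pos6(id71) recv 38: drop
Round 3: pos3(id98) recv 99: fwd; pos6(id71) recv 98: fwd
Round 4: pos4(id38) recv 99: fwd; pos7(id90) recv 98: fwd
After round 4: 2 messages still in flight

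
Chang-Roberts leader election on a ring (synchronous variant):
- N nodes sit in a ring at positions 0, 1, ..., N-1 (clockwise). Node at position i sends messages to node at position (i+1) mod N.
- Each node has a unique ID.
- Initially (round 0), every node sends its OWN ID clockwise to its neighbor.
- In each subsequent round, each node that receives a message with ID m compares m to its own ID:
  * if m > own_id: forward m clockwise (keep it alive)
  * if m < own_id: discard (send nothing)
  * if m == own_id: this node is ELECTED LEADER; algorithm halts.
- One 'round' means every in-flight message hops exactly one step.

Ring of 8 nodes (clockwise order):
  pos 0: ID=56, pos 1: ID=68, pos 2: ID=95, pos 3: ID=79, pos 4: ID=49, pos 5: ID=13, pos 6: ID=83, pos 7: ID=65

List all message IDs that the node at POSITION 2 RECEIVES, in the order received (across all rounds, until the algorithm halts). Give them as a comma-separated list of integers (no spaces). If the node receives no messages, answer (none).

Round 1: pos1(id68) recv 56: drop; pos2(id95) recv 68: drop; pos3(id79) recv 95: fwd; pos4(id49) recv 79: fwd; pos5(id13) recv 49: fwd; pos6(id83) recv 13: drop; pos7(id65) recv 83: fwd; pos0(id56) recv 65: fwd
Round 2: pos4(id49) recv 95: fwd; pos5(id13) recv 79: fwd; pos6(id83) recv 49: drop; pos0(id56) recv 83: fwd; pos1(id68) recv 65: drop
Round 3: pos5(id13) recv 95: fwd; pos6(id83) recv 79: drop; pos1(id68) recv 83: fwd
Round 4: pos6(id83) recv 95: fwd; pos2(id95) recv 83: drop
Round 5: pos7(id65) recv 95: fwd
Round 6: pos0(id56) recv 95: fwd
Round 7: pos1(id68) recv 95: fwd
Round 8: pos2(id95) recv 95: ELECTED

Answer: 68,83,95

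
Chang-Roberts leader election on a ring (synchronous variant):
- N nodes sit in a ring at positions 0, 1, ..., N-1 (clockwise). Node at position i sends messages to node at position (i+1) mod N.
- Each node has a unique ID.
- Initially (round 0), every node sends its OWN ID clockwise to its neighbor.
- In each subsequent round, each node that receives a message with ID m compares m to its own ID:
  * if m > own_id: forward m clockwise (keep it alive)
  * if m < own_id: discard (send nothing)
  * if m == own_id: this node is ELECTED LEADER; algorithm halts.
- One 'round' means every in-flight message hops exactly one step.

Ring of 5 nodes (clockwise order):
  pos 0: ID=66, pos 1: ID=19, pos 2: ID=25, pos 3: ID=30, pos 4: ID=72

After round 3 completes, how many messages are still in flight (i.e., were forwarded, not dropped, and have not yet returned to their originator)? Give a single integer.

Round 1: pos1(id19) recv 66: fwd; pos2(id25) recv 19: drop; pos3(id30) recv 25: drop; pos4(id72) recv 30: drop; pos0(id66) recv 72: fwd
Round 2: pos2(id25) recv 66: fwd; pos1(id19) recv 72: fwd
Round 3: pos3(id30) recv 66: fwd; pos2(id25) recv 72: fwd
After round 3: 2 messages still in flight

Answer: 2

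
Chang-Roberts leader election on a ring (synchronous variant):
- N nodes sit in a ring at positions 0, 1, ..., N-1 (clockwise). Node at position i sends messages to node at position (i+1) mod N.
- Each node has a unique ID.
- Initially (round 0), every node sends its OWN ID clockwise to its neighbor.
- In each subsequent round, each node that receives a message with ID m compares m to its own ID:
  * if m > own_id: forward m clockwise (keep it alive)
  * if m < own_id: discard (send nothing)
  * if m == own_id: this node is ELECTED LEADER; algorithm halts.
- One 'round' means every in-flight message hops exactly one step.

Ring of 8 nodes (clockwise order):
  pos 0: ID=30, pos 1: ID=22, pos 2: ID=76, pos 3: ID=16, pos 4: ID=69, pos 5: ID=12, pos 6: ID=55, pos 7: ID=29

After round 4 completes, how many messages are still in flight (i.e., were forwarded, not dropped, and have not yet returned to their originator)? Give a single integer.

Answer: 2

Derivation:
Round 1: pos1(id22) recv 30: fwd; pos2(id76) recv 22: drop; pos3(id16) recv 76: fwd; pos4(id69) recv 16: drop; pos5(id12) recv 69: fwd; pos6(id55) recv 12: drop; pos7(id29) recv 55: fwd; pos0(id30) recv 29: drop
Round 2: pos2(id76) recv 30: drop; pos4(id69) recv 76: fwd; pos6(id55) recv 69: fwd; pos0(id30) recv 55: fwd
Round 3: pos5(id12) recv 76: fwd; pos7(id29) recv 69: fwd; pos1(id22) recv 55: fwd
Round 4: pos6(id55) recv 76: fwd; pos0(id30) recv 69: fwd; pos2(id76) recv 55: drop
After round 4: 2 messages still in flight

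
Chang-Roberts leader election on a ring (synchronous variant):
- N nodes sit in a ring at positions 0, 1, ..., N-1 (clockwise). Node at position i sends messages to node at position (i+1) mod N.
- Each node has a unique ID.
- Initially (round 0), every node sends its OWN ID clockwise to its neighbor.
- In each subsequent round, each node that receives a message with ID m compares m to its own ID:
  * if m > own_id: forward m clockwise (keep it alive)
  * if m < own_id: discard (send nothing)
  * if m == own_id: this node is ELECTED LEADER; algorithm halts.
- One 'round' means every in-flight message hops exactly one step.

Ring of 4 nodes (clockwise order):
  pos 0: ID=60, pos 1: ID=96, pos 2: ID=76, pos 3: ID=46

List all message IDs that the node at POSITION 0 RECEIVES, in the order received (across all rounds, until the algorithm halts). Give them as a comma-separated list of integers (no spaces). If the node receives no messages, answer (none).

Answer: 46,76,96

Derivation:
Round 1: pos1(id96) recv 60: drop; pos2(id76) recv 96: fwd; pos3(id46) recv 76: fwd; pos0(id60) recv 46: drop
Round 2: pos3(id46) recv 96: fwd; pos0(id60) recv 76: fwd
Round 3: pos0(id60) recv 96: fwd; pos1(id96) recv 76: drop
Round 4: pos1(id96) recv 96: ELECTED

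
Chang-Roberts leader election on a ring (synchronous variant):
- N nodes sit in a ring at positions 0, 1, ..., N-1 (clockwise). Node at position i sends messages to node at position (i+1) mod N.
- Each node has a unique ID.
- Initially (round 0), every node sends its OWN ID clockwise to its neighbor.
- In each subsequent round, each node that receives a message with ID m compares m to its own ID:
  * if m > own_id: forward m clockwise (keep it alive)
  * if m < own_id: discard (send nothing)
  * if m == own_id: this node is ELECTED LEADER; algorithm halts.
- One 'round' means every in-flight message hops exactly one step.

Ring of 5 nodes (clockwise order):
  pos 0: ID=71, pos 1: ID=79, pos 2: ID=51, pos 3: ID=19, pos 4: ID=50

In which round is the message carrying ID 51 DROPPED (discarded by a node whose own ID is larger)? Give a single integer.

Answer: 3

Derivation:
Round 1: pos1(id79) recv 71: drop; pos2(id51) recv 79: fwd; pos3(id19) recv 51: fwd; pos4(id50) recv 19: drop; pos0(id71) recv 50: drop
Round 2: pos3(id19) recv 79: fwd; pos4(id50) recv 51: fwd
Round 3: pos4(id50) recv 79: fwd; pos0(id71) recv 51: drop
Round 4: pos0(id71) recv 79: fwd
Round 5: pos1(id79) recv 79: ELECTED
Message ID 51 originates at pos 2; dropped at pos 0 in round 3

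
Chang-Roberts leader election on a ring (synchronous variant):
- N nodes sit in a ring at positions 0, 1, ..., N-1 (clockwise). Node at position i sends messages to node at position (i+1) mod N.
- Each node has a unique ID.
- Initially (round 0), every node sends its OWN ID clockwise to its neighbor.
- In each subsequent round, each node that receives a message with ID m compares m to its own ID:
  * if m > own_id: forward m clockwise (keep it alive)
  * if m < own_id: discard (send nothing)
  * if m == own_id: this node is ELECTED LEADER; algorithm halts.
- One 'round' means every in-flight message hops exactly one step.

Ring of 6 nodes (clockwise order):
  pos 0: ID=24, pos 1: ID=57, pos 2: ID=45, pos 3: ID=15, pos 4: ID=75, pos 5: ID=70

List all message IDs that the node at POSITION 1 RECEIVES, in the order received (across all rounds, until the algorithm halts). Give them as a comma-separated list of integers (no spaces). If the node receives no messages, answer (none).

Round 1: pos1(id57) recv 24: drop; pos2(id45) recv 57: fwd; pos3(id15) recv 45: fwd; pos4(id75) recv 15: drop; pos5(id70) recv 75: fwd; pos0(id24) recv 70: fwd
Round 2: pos3(id15) recv 57: fwd; pos4(id75) recv 45: drop; pos0(id24) recv 75: fwd; pos1(id57) recv 70: fwd
Round 3: pos4(id75) recv 57: drop; pos1(id57) recv 75: fwd; pos2(id45) recv 70: fwd
Round 4: pos2(id45) recv 75: fwd; pos3(id15) recv 70: fwd
Round 5: pos3(id15) recv 75: fwd; pos4(id75) recv 70: drop
Round 6: pos4(id75) recv 75: ELECTED

Answer: 24,70,75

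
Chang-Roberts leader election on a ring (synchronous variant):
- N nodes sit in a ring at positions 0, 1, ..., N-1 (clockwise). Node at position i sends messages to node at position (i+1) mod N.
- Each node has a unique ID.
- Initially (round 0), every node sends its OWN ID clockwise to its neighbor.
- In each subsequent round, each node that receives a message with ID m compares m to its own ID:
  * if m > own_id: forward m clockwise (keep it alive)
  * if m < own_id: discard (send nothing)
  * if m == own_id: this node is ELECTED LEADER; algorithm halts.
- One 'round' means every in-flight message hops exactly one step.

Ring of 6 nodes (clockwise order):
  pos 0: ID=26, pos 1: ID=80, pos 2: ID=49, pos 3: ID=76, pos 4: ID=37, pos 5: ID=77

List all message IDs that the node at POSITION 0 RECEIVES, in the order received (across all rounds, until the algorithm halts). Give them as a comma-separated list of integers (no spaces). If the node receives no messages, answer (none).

Round 1: pos1(id80) recv 26: drop; pos2(id49) recv 80: fwd; pos3(id76) recv 49: drop; pos4(id37) recv 76: fwd; pos5(id77) recv 37: drop; pos0(id26) recv 77: fwd
Round 2: pos3(id76) recv 80: fwd; pos5(id77) recv 76: drop; pos1(id80) recv 77: drop
Round 3: pos4(id37) recv 80: fwd
Round 4: pos5(id77) recv 80: fwd
Round 5: pos0(id26) recv 80: fwd
Round 6: pos1(id80) recv 80: ELECTED

Answer: 77,80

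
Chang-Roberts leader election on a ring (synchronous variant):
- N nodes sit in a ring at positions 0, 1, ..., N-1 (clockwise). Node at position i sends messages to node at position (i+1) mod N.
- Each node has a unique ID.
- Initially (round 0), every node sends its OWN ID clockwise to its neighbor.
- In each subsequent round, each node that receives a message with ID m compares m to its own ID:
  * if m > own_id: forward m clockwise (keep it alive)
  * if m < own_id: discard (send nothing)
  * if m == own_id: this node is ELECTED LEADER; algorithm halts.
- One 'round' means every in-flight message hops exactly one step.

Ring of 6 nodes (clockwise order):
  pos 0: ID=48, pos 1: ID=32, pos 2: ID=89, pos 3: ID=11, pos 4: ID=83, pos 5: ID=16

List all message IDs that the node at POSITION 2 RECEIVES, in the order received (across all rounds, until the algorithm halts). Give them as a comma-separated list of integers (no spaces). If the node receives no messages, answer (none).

Answer: 32,48,83,89

Derivation:
Round 1: pos1(id32) recv 48: fwd; pos2(id89) recv 32: drop; pos3(id11) recv 89: fwd; pos4(id83) recv 11: drop; pos5(id16) recv 83: fwd; pos0(id48) recv 16: drop
Round 2: pos2(id89) recv 48: drop; pos4(id83) recv 89: fwd; pos0(id48) recv 83: fwd
Round 3: pos5(id16) recv 89: fwd; pos1(id32) recv 83: fwd
Round 4: pos0(id48) recv 89: fwd; pos2(id89) recv 83: drop
Round 5: pos1(id32) recv 89: fwd
Round 6: pos2(id89) recv 89: ELECTED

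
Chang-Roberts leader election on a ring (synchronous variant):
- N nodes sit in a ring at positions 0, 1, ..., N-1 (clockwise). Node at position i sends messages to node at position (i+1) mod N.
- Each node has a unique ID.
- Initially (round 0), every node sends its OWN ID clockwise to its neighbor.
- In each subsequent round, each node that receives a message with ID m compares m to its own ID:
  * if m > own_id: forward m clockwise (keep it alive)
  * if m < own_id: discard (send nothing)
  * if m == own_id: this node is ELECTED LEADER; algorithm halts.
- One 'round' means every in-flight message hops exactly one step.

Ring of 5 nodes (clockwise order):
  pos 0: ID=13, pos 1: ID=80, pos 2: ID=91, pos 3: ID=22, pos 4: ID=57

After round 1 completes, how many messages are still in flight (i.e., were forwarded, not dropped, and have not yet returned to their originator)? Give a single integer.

Answer: 2

Derivation:
Round 1: pos1(id80) recv 13: drop; pos2(id91) recv 80: drop; pos3(id22) recv 91: fwd; pos4(id57) recv 22: drop; pos0(id13) recv 57: fwd
After round 1: 2 messages still in flight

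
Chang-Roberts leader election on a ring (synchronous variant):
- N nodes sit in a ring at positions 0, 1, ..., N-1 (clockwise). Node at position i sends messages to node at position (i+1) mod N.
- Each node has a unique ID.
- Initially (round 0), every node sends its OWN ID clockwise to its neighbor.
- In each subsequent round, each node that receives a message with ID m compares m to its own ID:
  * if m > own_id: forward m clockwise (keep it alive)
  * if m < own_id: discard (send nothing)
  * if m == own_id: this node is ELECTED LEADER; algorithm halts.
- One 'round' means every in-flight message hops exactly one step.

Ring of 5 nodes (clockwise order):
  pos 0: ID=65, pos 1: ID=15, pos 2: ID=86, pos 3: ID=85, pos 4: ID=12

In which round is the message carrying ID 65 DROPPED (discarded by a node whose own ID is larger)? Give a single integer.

Answer: 2

Derivation:
Round 1: pos1(id15) recv 65: fwd; pos2(id86) recv 15: drop; pos3(id85) recv 86: fwd; pos4(id12) recv 85: fwd; pos0(id65) recv 12: drop
Round 2: pos2(id86) recv 65: drop; pos4(id12) recv 86: fwd; pos0(id65) recv 85: fwd
Round 3: pos0(id65) recv 86: fwd; pos1(id15) recv 85: fwd
Round 4: pos1(id15) recv 86: fwd; pos2(id86) recv 85: drop
Round 5: pos2(id86) recv 86: ELECTED
Message ID 65 originates at pos 0; dropped at pos 2 in round 2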